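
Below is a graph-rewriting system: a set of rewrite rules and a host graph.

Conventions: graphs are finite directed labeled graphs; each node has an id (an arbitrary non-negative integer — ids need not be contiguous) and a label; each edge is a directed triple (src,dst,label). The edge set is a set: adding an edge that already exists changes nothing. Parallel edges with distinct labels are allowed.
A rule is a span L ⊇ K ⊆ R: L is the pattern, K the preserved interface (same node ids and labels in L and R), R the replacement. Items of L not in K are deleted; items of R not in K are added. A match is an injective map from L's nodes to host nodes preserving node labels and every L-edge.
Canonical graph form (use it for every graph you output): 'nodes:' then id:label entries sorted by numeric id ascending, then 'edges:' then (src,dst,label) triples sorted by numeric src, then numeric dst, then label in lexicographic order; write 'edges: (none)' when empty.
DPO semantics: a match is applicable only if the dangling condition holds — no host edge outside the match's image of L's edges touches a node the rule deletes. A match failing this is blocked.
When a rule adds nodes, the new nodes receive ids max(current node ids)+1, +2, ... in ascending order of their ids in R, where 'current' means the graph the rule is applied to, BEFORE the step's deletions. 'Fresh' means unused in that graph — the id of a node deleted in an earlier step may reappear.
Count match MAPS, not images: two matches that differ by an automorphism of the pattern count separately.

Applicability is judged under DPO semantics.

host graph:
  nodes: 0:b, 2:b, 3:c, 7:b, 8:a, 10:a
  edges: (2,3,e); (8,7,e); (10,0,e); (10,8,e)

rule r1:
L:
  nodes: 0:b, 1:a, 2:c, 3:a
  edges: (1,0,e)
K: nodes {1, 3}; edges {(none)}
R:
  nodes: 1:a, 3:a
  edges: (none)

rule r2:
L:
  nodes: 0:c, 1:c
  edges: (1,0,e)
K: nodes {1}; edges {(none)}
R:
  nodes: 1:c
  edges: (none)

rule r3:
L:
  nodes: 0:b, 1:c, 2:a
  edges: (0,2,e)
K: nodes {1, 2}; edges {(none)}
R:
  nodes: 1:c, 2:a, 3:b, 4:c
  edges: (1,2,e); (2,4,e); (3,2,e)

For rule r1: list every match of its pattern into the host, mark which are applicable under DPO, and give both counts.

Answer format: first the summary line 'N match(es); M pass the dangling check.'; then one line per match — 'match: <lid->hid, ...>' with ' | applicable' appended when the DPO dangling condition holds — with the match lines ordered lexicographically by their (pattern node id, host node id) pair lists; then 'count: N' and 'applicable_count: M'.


2 match(es); 0 pass the dangling check.
match: 0->0, 1->10, 2->3, 3->8
match: 0->7, 1->8, 2->3, 3->10
count: 2
applicable_count: 0


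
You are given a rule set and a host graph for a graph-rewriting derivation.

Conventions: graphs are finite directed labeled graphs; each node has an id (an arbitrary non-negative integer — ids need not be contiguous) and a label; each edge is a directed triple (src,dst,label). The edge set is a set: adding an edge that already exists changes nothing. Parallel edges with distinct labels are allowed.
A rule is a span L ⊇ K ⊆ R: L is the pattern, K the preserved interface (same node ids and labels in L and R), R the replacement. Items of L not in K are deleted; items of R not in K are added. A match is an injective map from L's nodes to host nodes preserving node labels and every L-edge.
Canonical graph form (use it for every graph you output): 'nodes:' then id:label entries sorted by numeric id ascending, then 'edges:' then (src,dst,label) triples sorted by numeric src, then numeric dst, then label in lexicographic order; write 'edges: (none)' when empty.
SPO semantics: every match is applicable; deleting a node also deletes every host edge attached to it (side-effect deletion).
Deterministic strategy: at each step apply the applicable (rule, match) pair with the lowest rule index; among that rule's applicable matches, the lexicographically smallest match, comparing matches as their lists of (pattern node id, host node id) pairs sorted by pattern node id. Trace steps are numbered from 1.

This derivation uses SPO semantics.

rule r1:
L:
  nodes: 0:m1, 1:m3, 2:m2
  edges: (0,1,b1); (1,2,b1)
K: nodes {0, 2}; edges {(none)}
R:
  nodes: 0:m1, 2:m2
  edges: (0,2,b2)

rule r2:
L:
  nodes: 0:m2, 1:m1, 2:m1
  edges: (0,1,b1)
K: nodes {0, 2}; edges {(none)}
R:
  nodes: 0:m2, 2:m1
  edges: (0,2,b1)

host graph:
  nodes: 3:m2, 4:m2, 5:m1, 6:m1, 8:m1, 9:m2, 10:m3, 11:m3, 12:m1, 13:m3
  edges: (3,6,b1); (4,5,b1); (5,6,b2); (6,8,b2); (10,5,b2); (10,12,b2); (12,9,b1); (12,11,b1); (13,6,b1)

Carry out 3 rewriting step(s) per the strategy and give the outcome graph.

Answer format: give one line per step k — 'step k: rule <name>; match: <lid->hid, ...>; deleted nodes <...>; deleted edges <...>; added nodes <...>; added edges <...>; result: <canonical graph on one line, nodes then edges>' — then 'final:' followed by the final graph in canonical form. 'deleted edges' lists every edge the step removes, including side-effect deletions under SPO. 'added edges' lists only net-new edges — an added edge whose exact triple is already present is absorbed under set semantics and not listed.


step 1: rule r2; match: 0->3, 1->6, 2->5; deleted nodes 6; deleted edges (3,6,b1); (5,6,b2); (6,8,b2); (13,6,b1); added nodes (none); added edges (3,5,b1); result: nodes: 3:m2, 4:m2, 5:m1, 8:m1, 9:m2, 10:m3, 11:m3, 12:m1, 13:m3 edges: (3,5,b1); (4,5,b1); (10,5,b2); (10,12,b2); (12,9,b1); (12,11,b1)
step 2: rule r2; match: 0->3, 1->5, 2->8; deleted nodes 5; deleted edges (3,5,b1); (4,5,b1); (10,5,b2); added nodes (none); added edges (3,8,b1); result: nodes: 3:m2, 4:m2, 8:m1, 9:m2, 10:m3, 11:m3, 12:m1, 13:m3 edges: (3,8,b1); (10,12,b2); (12,9,b1); (12,11,b1)
step 3: rule r2; match: 0->3, 1->8, 2->12; deleted nodes 8; deleted edges (3,8,b1); added nodes (none); added edges (3,12,b1); result: nodes: 3:m2, 4:m2, 9:m2, 10:m3, 11:m3, 12:m1, 13:m3 edges: (3,12,b1); (10,12,b2); (12,9,b1); (12,11,b1)
final:
nodes: 3:m2, 4:m2, 9:m2, 10:m3, 11:m3, 12:m1, 13:m3
edges: (3,12,b1); (10,12,b2); (12,9,b1); (12,11,b1)


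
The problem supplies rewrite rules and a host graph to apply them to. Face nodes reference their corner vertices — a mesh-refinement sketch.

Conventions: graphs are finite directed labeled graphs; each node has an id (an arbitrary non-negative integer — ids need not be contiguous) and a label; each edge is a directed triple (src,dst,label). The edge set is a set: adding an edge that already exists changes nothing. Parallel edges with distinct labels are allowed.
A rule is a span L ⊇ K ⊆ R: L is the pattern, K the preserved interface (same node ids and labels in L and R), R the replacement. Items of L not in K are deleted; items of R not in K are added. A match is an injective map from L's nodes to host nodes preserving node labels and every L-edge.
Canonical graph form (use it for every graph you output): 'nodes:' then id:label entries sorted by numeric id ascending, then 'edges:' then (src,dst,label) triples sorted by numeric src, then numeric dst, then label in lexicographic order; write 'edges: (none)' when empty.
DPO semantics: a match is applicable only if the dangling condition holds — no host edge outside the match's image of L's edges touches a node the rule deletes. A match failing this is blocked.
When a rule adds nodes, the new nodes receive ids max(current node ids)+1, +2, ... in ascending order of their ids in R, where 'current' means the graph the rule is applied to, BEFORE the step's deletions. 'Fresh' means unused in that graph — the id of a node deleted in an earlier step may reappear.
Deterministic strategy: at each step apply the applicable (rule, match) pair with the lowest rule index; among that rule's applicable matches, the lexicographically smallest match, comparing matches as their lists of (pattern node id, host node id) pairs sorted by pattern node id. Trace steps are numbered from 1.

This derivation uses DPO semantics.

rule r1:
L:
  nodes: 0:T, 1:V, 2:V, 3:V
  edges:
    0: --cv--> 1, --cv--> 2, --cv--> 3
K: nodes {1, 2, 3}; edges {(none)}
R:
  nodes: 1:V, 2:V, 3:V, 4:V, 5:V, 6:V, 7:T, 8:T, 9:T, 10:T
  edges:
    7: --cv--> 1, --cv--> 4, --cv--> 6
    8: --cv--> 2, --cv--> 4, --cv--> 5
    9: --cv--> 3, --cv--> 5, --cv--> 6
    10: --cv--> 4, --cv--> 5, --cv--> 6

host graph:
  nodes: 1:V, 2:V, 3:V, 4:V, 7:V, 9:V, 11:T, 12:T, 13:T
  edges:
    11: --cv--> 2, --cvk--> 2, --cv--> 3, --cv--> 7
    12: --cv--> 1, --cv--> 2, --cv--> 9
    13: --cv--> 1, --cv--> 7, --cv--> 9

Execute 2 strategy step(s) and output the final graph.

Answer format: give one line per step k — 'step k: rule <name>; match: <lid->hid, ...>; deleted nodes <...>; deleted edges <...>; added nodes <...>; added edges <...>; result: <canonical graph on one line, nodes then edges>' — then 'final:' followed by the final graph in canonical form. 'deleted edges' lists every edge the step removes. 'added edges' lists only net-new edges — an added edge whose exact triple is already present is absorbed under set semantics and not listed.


step 1: rule r1; match: 0->12, 1->1, 2->2, 3->9; deleted nodes 12; deleted edges (12,1,cv); (12,2,cv); (12,9,cv); added nodes 14, 15, 16, 17, 18, 19, 20; added edges (17,1,cv); (17,14,cv); (17,16,cv); (18,2,cv); (18,14,cv); (18,15,cv); (19,9,cv); (19,15,cv); (19,16,cv); (20,14,cv); (20,15,cv); (20,16,cv); result: nodes: 1:V, 2:V, 3:V, 4:V, 7:V, 9:V, 11:T, 13:T, 14:V, 15:V, 16:V, 17:T, 18:T, 19:T, 20:T edges: (11,2,cv); (11,2,cvk); (11,3,cv); (11,7,cv); (13,1,cv); (13,7,cv); (13,9,cv); (17,1,cv); (17,14,cv); (17,16,cv); (18,2,cv); (18,14,cv); (18,15,cv); (19,9,cv); (19,15,cv); (19,16,cv); (20,14,cv); (20,15,cv); (20,16,cv)
step 2: rule r1; match: 0->13, 1->1, 2->7, 3->9; deleted nodes 13; deleted edges (13,1,cv); (13,7,cv); (13,9,cv); added nodes 21, 22, 23, 24, 25, 26, 27; added edges (24,1,cv); (24,21,cv); (24,23,cv); (25,7,cv); (25,21,cv); (25,22,cv); (26,9,cv); (26,22,cv); (26,23,cv); (27,21,cv); (27,22,cv); (27,23,cv); result: nodes: 1:V, 2:V, 3:V, 4:V, 7:V, 9:V, 11:T, 14:V, 15:V, 16:V, 17:T, 18:T, 19:T, 20:T, 21:V, 22:V, 23:V, 24:T, 25:T, 26:T, 27:T edges: (11,2,cv); (11,2,cvk); (11,3,cv); (11,7,cv); (17,1,cv); (17,14,cv); (17,16,cv); (18,2,cv); (18,14,cv); (18,15,cv); (19,9,cv); (19,15,cv); (19,16,cv); (20,14,cv); (20,15,cv); (20,16,cv); (24,1,cv); (24,21,cv); (24,23,cv); (25,7,cv); (25,21,cv); (25,22,cv); (26,9,cv); (26,22,cv); (26,23,cv); (27,21,cv); (27,22,cv); (27,23,cv)
final:
nodes: 1:V, 2:V, 3:V, 4:V, 7:V, 9:V, 11:T, 14:V, 15:V, 16:V, 17:T, 18:T, 19:T, 20:T, 21:V, 22:V, 23:V, 24:T, 25:T, 26:T, 27:T
edges: (11,2,cv); (11,2,cvk); (11,3,cv); (11,7,cv); (17,1,cv); (17,14,cv); (17,16,cv); (18,2,cv); (18,14,cv); (18,15,cv); (19,9,cv); (19,15,cv); (19,16,cv); (20,14,cv); (20,15,cv); (20,16,cv); (24,1,cv); (24,21,cv); (24,23,cv); (25,7,cv); (25,21,cv); (25,22,cv); (26,9,cv); (26,22,cv); (26,23,cv); (27,21,cv); (27,22,cv); (27,23,cv)


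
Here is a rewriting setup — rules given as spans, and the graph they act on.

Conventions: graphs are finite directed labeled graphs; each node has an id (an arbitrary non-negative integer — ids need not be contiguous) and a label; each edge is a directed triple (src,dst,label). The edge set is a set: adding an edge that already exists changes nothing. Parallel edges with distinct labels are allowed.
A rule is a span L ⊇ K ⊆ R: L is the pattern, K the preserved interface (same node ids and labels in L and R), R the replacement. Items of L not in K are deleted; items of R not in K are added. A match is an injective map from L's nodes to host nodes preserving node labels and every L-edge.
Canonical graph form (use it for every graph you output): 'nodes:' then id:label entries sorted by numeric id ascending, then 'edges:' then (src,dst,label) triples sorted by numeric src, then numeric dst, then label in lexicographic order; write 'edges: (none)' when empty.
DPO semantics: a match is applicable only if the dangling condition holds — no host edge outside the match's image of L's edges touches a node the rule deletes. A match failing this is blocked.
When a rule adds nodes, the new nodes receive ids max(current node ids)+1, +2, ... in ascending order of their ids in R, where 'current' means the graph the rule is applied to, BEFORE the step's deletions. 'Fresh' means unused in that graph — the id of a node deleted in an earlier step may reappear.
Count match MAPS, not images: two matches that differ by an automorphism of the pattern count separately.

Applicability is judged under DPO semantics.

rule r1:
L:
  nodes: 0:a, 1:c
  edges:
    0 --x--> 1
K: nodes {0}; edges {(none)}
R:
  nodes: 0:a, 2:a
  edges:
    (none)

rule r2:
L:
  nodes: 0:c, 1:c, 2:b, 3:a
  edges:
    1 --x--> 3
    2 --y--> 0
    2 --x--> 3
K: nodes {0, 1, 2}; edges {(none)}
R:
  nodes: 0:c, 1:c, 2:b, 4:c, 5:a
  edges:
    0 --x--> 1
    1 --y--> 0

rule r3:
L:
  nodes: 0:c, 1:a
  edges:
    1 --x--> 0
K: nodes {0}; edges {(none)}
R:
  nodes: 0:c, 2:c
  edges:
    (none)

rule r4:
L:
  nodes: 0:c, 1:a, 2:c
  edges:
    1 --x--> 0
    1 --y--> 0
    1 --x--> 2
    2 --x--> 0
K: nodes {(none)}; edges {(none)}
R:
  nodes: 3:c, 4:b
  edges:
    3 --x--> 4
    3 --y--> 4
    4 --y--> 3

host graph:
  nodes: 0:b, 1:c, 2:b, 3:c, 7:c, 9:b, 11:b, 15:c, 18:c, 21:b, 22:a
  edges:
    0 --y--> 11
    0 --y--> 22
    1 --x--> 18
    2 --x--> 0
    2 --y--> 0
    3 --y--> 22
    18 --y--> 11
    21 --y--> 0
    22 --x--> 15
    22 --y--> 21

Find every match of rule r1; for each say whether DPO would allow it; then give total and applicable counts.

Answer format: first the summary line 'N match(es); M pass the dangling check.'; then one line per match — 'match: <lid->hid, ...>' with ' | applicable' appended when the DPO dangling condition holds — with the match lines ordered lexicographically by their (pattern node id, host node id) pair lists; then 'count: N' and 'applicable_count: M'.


1 match(es); 1 pass the dangling check.
match: 0->22, 1->15 | applicable
count: 1
applicable_count: 1


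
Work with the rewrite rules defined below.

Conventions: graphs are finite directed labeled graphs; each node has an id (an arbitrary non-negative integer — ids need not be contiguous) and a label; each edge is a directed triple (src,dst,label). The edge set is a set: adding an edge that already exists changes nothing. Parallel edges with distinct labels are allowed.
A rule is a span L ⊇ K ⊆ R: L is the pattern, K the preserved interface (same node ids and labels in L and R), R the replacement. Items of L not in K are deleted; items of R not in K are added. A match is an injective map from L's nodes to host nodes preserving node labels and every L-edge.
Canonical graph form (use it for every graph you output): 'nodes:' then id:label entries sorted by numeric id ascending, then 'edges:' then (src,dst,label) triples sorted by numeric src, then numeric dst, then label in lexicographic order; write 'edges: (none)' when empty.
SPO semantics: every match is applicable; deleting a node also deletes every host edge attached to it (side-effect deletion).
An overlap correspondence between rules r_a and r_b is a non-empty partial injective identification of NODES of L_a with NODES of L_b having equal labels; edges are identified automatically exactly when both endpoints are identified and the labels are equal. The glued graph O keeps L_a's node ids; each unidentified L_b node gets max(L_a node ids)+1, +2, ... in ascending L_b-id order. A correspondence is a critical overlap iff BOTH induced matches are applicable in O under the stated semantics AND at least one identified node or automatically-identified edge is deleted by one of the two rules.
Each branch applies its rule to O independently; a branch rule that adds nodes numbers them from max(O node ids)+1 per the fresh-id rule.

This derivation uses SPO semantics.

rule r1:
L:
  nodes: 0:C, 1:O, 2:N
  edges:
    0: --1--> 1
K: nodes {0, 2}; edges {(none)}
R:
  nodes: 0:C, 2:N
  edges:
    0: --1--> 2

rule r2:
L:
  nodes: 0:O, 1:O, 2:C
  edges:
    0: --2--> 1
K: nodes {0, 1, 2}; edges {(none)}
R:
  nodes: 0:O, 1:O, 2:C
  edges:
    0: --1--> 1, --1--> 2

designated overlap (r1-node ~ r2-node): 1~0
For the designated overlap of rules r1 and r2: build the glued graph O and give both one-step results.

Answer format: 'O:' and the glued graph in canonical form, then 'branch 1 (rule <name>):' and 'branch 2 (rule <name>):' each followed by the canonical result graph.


O:
nodes: 0:C, 1:O, 2:N, 3:O, 4:C
edges: (0,1,1); (1,3,2)
branch 1 (rule r1):
nodes: 0:C, 2:N, 3:O, 4:C
edges: (0,2,1)
branch 2 (rule r2):
nodes: 0:C, 1:O, 2:N, 3:O, 4:C
edges: (0,1,1); (1,3,1); (1,4,1)


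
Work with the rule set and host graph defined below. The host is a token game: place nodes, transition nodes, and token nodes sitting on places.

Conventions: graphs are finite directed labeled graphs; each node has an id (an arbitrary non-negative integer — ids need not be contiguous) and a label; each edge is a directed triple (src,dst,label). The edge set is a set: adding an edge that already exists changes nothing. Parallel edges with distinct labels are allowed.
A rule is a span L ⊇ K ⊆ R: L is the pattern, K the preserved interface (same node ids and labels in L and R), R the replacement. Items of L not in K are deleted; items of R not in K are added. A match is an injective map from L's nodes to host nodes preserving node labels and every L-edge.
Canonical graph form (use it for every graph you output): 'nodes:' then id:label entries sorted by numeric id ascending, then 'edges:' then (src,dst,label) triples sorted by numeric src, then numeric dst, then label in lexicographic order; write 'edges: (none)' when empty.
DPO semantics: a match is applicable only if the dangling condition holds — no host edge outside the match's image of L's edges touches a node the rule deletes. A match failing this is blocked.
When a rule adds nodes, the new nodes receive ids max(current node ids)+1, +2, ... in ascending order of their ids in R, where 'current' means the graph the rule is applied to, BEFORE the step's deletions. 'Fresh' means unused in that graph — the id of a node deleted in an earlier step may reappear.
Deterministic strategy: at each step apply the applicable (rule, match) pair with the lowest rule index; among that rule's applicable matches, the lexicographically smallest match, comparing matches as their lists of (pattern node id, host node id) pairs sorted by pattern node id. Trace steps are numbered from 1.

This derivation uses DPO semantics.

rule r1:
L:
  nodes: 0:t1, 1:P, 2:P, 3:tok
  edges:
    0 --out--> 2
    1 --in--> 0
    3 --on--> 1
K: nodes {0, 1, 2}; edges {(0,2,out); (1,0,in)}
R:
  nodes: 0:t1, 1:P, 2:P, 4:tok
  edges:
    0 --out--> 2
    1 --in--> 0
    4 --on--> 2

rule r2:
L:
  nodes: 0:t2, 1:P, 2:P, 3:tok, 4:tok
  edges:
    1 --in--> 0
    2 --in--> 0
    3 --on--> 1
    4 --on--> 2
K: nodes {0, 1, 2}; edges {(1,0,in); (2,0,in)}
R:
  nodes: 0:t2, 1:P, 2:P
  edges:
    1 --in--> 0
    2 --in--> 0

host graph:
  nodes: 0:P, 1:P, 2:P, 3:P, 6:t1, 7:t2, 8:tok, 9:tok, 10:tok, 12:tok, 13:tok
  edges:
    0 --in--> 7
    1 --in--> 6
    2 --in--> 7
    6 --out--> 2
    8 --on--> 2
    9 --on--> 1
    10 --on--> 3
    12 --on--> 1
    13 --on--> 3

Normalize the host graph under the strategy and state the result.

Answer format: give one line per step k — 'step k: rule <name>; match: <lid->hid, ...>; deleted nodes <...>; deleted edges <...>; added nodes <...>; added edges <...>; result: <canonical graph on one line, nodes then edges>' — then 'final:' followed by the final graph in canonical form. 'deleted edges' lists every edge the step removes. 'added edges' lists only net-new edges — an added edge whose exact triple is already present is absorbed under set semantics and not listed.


step 1: rule r1; match: 0->6, 1->1, 2->2, 3->9; deleted nodes 9; deleted edges (9,1,on); added nodes 14; added edges (14,2,on); result: nodes: 0:P, 1:P, 2:P, 3:P, 6:t1, 7:t2, 8:tok, 10:tok, 12:tok, 13:tok, 14:tok edges: (0,7,in); (1,6,in); (2,7,in); (6,2,out); (8,2,on); (10,3,on); (12,1,on); (13,3,on); (14,2,on)
step 2: rule r1; match: 0->6, 1->1, 2->2, 3->12; deleted nodes 12; deleted edges (12,1,on); added nodes 15; added edges (15,2,on); result: nodes: 0:P, 1:P, 2:P, 3:P, 6:t1, 7:t2, 8:tok, 10:tok, 13:tok, 14:tok, 15:tok edges: (0,7,in); (1,6,in); (2,7,in); (6,2,out); (8,2,on); (10,3,on); (13,3,on); (14,2,on); (15,2,on)
final:
nodes: 0:P, 1:P, 2:P, 3:P, 6:t1, 7:t2, 8:tok, 10:tok, 13:tok, 14:tok, 15:tok
edges: (0,7,in); (1,6,in); (2,7,in); (6,2,out); (8,2,on); (10,3,on); (13,3,on); (14,2,on); (15,2,on)


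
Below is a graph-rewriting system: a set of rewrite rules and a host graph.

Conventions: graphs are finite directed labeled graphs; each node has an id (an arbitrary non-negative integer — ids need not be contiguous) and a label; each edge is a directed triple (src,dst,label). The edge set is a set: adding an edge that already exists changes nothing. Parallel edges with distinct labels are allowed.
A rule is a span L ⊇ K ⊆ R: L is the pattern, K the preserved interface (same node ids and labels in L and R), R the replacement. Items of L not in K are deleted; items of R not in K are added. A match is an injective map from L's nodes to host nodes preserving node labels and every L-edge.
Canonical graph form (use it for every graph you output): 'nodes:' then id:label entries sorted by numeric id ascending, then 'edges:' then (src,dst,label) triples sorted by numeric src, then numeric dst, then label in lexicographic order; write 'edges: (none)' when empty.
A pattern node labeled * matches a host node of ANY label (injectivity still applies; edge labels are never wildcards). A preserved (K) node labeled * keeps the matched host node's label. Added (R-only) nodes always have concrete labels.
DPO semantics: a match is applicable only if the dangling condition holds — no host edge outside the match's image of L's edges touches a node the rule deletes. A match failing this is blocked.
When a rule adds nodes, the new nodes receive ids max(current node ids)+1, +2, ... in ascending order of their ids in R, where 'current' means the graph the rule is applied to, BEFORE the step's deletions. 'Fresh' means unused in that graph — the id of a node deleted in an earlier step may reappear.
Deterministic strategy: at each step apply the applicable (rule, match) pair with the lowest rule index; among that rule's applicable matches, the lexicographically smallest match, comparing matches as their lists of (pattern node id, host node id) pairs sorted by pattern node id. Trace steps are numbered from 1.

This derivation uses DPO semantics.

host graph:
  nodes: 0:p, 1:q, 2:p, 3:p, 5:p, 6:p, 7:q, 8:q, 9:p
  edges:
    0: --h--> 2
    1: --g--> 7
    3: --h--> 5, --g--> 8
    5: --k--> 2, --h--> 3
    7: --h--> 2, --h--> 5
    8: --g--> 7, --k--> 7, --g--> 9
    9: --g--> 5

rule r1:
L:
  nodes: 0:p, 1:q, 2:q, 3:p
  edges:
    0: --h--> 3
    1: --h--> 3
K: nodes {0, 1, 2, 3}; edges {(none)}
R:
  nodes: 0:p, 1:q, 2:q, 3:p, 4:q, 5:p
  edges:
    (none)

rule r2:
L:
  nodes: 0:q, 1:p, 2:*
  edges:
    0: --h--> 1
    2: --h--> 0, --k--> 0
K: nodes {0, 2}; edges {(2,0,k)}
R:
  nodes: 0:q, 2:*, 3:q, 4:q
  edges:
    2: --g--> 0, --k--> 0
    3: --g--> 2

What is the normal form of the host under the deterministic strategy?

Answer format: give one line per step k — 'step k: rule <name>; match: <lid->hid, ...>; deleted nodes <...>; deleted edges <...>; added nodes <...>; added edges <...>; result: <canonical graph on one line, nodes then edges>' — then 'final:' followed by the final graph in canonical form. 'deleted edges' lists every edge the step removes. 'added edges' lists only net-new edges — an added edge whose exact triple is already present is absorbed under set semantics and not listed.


step 1: rule r1; match: 0->0, 1->7, 2->1, 3->2; deleted nodes (none); deleted edges (0,2,h); (7,2,h); added nodes 10, 11; added edges (none); result: nodes: 0:p, 1:q, 2:p, 3:p, 5:p, 6:p, 7:q, 8:q, 9:p, 10:q, 11:p edges: (1,7,g); (3,5,h); (3,8,g); (5,2,k); (5,3,h); (7,5,h); (8,7,g); (8,7,k); (8,9,g); (9,5,g)
step 2: rule r1; match: 0->3, 1->7, 2->1, 3->5; deleted nodes (none); deleted edges (3,5,h); (7,5,h); added nodes 12, 13; added edges (none); result: nodes: 0:p, 1:q, 2:p, 3:p, 5:p, 6:p, 7:q, 8:q, 9:p, 10:q, 11:p, 12:q, 13:p edges: (1,7,g); (3,8,g); (5,2,k); (5,3,h); (8,7,g); (8,7,k); (8,9,g); (9,5,g)
final:
nodes: 0:p, 1:q, 2:p, 3:p, 5:p, 6:p, 7:q, 8:q, 9:p, 10:q, 11:p, 12:q, 13:p
edges: (1,7,g); (3,8,g); (5,2,k); (5,3,h); (8,7,g); (8,7,k); (8,9,g); (9,5,g)


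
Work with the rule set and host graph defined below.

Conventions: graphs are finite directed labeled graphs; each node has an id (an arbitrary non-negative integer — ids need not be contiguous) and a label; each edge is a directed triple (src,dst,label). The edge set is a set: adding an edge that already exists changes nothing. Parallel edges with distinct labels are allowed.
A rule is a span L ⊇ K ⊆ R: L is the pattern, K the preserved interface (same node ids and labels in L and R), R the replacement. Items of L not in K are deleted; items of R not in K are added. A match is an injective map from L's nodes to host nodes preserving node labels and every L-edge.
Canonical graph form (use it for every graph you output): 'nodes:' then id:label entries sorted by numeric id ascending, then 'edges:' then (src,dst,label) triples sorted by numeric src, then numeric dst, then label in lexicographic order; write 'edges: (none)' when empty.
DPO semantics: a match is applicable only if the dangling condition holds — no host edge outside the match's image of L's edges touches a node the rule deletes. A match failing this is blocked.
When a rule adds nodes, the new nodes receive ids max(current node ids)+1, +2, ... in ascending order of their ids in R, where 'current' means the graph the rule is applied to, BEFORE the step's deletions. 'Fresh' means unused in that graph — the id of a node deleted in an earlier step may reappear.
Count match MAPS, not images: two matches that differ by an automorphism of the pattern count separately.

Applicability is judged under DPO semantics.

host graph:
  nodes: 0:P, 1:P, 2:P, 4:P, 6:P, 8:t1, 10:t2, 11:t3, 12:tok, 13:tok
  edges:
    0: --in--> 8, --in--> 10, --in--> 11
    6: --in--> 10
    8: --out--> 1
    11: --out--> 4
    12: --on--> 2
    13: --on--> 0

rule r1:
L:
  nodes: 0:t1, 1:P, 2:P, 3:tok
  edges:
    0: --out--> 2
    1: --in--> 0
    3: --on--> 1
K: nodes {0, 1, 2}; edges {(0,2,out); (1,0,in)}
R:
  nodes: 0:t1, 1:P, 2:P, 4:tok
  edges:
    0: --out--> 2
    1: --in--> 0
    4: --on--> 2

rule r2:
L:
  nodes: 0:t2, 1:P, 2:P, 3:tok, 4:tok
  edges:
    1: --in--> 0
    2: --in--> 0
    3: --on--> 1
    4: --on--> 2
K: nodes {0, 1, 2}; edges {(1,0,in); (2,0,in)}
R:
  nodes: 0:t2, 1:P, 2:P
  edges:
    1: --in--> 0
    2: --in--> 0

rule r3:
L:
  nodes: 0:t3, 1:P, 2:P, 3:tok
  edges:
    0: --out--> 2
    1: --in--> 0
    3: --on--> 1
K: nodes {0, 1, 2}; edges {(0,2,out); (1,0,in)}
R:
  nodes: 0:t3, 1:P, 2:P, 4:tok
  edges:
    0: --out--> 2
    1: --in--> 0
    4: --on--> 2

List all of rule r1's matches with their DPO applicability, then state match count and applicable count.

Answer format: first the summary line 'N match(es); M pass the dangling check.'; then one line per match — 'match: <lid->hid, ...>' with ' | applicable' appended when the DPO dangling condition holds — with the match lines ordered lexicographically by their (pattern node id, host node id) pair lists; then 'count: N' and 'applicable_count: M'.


1 match(es); 1 pass the dangling check.
match: 0->8, 1->0, 2->1, 3->13 | applicable
count: 1
applicable_count: 1


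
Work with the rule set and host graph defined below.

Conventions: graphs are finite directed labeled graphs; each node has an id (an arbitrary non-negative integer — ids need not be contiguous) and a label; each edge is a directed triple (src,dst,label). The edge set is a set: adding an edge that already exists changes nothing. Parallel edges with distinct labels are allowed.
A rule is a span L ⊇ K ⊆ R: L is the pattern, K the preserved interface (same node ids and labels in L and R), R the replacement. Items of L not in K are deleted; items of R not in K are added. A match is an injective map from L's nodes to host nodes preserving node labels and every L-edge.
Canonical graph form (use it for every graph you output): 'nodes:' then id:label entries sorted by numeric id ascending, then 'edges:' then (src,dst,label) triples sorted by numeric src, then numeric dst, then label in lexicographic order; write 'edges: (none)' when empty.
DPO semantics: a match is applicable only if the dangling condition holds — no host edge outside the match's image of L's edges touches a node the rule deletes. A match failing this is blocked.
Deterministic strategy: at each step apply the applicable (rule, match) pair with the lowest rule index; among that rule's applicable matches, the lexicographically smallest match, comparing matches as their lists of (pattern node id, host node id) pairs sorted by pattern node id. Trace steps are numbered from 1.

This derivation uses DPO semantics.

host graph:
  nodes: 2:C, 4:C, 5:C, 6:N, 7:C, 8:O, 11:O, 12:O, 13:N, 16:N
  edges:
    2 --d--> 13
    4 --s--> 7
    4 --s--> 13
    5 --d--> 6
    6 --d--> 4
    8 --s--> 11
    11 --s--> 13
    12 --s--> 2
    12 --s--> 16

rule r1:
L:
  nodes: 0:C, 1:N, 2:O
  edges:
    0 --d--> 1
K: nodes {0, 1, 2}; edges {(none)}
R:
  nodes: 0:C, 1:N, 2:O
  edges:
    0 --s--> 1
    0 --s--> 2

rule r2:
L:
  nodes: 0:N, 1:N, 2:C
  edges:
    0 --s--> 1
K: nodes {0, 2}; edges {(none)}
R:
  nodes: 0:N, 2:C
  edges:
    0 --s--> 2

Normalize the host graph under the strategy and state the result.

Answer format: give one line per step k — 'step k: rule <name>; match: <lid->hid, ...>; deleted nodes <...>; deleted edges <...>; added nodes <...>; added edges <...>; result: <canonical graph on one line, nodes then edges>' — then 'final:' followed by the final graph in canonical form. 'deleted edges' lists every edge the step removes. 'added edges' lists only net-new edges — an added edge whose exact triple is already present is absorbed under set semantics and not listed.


step 1: rule r1; match: 0->2, 1->13, 2->8; deleted nodes (none); deleted edges (2,13,d); added nodes (none); added edges (2,8,s); (2,13,s); result: nodes: 2:C, 4:C, 5:C, 6:N, 7:C, 8:O, 11:O, 12:O, 13:N, 16:N edges: (2,8,s); (2,13,s); (4,7,s); (4,13,s); (5,6,d); (6,4,d); (8,11,s); (11,13,s); (12,2,s); (12,16,s)
step 2: rule r1; match: 0->5, 1->6, 2->8; deleted nodes (none); deleted edges (5,6,d); added nodes (none); added edges (5,6,s); (5,8,s); result: nodes: 2:C, 4:C, 5:C, 6:N, 7:C, 8:O, 11:O, 12:O, 13:N, 16:N edges: (2,8,s); (2,13,s); (4,7,s); (4,13,s); (5,6,s); (5,8,s); (6,4,d); (8,11,s); (11,13,s); (12,2,s); (12,16,s)
final:
nodes: 2:C, 4:C, 5:C, 6:N, 7:C, 8:O, 11:O, 12:O, 13:N, 16:N
edges: (2,8,s); (2,13,s); (4,7,s); (4,13,s); (5,6,s); (5,8,s); (6,4,d); (8,11,s); (11,13,s); (12,2,s); (12,16,s)


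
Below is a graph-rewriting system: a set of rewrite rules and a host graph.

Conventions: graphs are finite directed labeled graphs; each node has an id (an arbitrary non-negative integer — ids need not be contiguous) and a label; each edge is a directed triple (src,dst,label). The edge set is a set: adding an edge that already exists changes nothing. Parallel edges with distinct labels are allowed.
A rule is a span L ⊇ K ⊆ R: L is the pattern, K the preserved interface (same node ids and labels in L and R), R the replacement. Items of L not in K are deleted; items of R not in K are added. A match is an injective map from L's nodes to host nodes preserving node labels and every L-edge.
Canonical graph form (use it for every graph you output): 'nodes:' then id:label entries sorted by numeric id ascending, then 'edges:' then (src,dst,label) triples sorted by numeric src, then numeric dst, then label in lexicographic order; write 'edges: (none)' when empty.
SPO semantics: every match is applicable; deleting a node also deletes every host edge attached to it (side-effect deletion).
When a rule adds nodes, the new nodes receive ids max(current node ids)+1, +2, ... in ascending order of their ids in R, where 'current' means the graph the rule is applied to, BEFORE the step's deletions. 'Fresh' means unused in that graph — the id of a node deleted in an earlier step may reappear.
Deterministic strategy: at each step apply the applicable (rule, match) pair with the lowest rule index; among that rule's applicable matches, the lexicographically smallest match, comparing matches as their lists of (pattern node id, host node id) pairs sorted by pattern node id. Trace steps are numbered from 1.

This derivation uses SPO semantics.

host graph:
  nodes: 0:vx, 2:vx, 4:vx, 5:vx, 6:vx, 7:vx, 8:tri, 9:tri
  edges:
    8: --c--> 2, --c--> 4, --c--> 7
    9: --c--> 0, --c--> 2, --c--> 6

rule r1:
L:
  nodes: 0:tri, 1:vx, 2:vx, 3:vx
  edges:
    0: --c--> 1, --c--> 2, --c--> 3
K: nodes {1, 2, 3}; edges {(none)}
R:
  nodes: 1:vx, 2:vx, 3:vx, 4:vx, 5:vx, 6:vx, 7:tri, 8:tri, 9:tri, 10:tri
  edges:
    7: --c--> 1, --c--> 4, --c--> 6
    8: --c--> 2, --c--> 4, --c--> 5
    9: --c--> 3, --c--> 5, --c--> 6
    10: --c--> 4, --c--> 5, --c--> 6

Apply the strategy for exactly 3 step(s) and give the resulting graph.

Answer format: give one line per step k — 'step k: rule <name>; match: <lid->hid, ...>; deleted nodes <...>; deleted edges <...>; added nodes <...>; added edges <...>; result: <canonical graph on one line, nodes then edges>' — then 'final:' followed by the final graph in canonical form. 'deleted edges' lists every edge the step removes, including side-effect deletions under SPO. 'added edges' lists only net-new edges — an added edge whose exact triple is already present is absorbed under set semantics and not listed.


step 1: rule r1; match: 0->8, 1->2, 2->4, 3->7; deleted nodes 8; deleted edges (8,2,c); (8,4,c); (8,7,c); added nodes 10, 11, 12, 13, 14, 15, 16; added edges (13,2,c); (13,10,c); (13,12,c); (14,4,c); (14,10,c); (14,11,c); (15,7,c); (15,11,c); (15,12,c); (16,10,c); (16,11,c); (16,12,c); result: nodes: 0:vx, 2:vx, 4:vx, 5:vx, 6:vx, 7:vx, 9:tri, 10:vx, 11:vx, 12:vx, 13:tri, 14:tri, 15:tri, 16:tri edges: (9,0,c); (9,2,c); (9,6,c); (13,2,c); (13,10,c); (13,12,c); (14,4,c); (14,10,c); (14,11,c); (15,7,c); (15,11,c); (15,12,c); (16,10,c); (16,11,c); (16,12,c)
step 2: rule r1; match: 0->9, 1->0, 2->2, 3->6; deleted nodes 9; deleted edges (9,0,c); (9,2,c); (9,6,c); added nodes 17, 18, 19, 20, 21, 22, 23; added edges (20,0,c); (20,17,c); (20,19,c); (21,2,c); (21,17,c); (21,18,c); (22,6,c); (22,18,c); (22,19,c); (23,17,c); (23,18,c); (23,19,c); result: nodes: 0:vx, 2:vx, 4:vx, 5:vx, 6:vx, 7:vx, 10:vx, 11:vx, 12:vx, 13:tri, 14:tri, 15:tri, 16:tri, 17:vx, 18:vx, 19:vx, 20:tri, 21:tri, 22:tri, 23:tri edges: (13,2,c); (13,10,c); (13,12,c); (14,4,c); (14,10,c); (14,11,c); (15,7,c); (15,11,c); (15,12,c); (16,10,c); (16,11,c); (16,12,c); (20,0,c); (20,17,c); (20,19,c); (21,2,c); (21,17,c); (21,18,c); (22,6,c); (22,18,c); (22,19,c); (23,17,c); (23,18,c); (23,19,c)
step 3: rule r1; match: 0->13, 1->2, 2->10, 3->12; deleted nodes 13; deleted edges (13,2,c); (13,10,c); (13,12,c); added nodes 24, 25, 26, 27, 28, 29, 30; added edges (27,2,c); (27,24,c); (27,26,c); (28,10,c); (28,24,c); (28,25,c); (29,12,c); (29,25,c); (29,26,c); (30,24,c); (30,25,c); (30,26,c); result: nodes: 0:vx, 2:vx, 4:vx, 5:vx, 6:vx, 7:vx, 10:vx, 11:vx, 12:vx, 14:tri, 15:tri, 16:tri, 17:vx, 18:vx, 19:vx, 20:tri, 21:tri, 22:tri, 23:tri, 24:vx, 25:vx, 26:vx, 27:tri, 28:tri, 29:tri, 30:tri edges: (14,4,c); (14,10,c); (14,11,c); (15,7,c); (15,11,c); (15,12,c); (16,10,c); (16,11,c); (16,12,c); (20,0,c); (20,17,c); (20,19,c); (21,2,c); (21,17,c); (21,18,c); (22,6,c); (22,18,c); (22,19,c); (23,17,c); (23,18,c); (23,19,c); (27,2,c); (27,24,c); (27,26,c); (28,10,c); (28,24,c); (28,25,c); (29,12,c); (29,25,c); (29,26,c); (30,24,c); (30,25,c); (30,26,c)
final:
nodes: 0:vx, 2:vx, 4:vx, 5:vx, 6:vx, 7:vx, 10:vx, 11:vx, 12:vx, 14:tri, 15:tri, 16:tri, 17:vx, 18:vx, 19:vx, 20:tri, 21:tri, 22:tri, 23:tri, 24:vx, 25:vx, 26:vx, 27:tri, 28:tri, 29:tri, 30:tri
edges: (14,4,c); (14,10,c); (14,11,c); (15,7,c); (15,11,c); (15,12,c); (16,10,c); (16,11,c); (16,12,c); (20,0,c); (20,17,c); (20,19,c); (21,2,c); (21,17,c); (21,18,c); (22,6,c); (22,18,c); (22,19,c); (23,17,c); (23,18,c); (23,19,c); (27,2,c); (27,24,c); (27,26,c); (28,10,c); (28,24,c); (28,25,c); (29,12,c); (29,25,c); (29,26,c); (30,24,c); (30,25,c); (30,26,c)


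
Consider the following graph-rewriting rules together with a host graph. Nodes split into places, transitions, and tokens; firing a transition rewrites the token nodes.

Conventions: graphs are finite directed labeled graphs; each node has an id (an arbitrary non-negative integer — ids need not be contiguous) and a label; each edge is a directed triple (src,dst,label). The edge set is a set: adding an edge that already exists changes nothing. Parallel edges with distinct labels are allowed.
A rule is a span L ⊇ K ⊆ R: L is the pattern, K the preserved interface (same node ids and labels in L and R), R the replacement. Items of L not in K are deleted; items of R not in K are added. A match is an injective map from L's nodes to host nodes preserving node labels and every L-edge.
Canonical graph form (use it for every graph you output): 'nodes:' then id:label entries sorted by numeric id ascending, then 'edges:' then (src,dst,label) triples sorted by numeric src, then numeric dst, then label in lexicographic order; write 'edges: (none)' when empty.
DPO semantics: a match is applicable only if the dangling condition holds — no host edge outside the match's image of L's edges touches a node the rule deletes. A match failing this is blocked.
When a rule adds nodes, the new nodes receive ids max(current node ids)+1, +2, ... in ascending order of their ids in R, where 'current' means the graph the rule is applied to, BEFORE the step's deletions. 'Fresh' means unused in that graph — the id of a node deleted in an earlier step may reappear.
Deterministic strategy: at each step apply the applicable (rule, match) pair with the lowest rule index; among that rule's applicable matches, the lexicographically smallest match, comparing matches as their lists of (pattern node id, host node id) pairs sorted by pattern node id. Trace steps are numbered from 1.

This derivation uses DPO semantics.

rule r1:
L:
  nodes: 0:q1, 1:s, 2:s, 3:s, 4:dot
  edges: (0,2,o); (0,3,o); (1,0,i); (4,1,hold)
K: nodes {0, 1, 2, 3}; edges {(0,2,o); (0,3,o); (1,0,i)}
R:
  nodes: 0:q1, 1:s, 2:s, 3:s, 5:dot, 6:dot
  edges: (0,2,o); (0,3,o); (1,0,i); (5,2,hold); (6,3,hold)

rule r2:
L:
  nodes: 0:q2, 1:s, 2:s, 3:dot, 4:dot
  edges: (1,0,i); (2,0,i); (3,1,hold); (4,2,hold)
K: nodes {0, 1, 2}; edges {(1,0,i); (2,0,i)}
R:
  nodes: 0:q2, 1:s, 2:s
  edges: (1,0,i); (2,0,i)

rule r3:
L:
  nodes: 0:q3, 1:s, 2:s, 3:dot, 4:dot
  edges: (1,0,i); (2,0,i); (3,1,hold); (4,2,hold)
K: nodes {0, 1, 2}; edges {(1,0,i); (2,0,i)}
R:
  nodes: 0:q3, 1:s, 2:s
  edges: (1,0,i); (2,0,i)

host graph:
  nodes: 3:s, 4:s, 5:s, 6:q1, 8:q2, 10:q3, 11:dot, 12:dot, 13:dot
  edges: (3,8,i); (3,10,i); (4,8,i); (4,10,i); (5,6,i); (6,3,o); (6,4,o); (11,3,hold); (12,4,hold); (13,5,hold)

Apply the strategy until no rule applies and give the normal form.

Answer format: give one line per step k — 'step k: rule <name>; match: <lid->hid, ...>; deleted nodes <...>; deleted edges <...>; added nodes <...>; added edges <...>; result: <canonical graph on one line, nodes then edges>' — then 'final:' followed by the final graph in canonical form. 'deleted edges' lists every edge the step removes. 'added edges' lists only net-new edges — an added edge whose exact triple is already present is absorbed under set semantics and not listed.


step 1: rule r1; match: 0->6, 1->5, 2->3, 3->4, 4->13; deleted nodes 13; deleted edges (13,5,hold); added nodes 14, 15; added edges (14,3,hold); (15,4,hold); result: nodes: 3:s, 4:s, 5:s, 6:q1, 8:q2, 10:q3, 11:dot, 12:dot, 14:dot, 15:dot edges: (3,8,i); (3,10,i); (4,8,i); (4,10,i); (5,6,i); (6,3,o); (6,4,o); (11,3,hold); (12,4,hold); (14,3,hold); (15,4,hold)
step 2: rule r2; match: 0->8, 1->3, 2->4, 3->11, 4->12; deleted nodes 11, 12; deleted edges (11,3,hold); (12,4,hold); added nodes (none); added edges (none); result: nodes: 3:s, 4:s, 5:s, 6:q1, 8:q2, 10:q3, 14:dot, 15:dot edges: (3,8,i); (3,10,i); (4,8,i); (4,10,i); (5,6,i); (6,3,o); (6,4,o); (14,3,hold); (15,4,hold)
step 3: rule r2; match: 0->8, 1->3, 2->4, 3->14, 4->15; deleted nodes 14, 15; deleted edges (14,3,hold); (15,4,hold); added nodes (none); added edges (none); result: nodes: 3:s, 4:s, 5:s, 6:q1, 8:q2, 10:q3 edges: (3,8,i); (3,10,i); (4,8,i); (4,10,i); (5,6,i); (6,3,o); (6,4,o)
final:
nodes: 3:s, 4:s, 5:s, 6:q1, 8:q2, 10:q3
edges: (3,8,i); (3,10,i); (4,8,i); (4,10,i); (5,6,i); (6,3,o); (6,4,o)
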